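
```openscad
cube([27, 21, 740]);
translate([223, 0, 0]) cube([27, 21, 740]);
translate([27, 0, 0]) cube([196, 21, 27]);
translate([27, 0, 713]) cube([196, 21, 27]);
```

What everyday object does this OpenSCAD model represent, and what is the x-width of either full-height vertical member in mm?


A picture frame. The border width is 27 mm.

Four thin pieces enclosing a rectangular opening — a picture frame. The two full-height stiles are 740 mm tall; the top rail sits at z = 713 and is 27 mm tall, so the border above the opening is 740 − 713 = 27 mm, matching the stile x-width.


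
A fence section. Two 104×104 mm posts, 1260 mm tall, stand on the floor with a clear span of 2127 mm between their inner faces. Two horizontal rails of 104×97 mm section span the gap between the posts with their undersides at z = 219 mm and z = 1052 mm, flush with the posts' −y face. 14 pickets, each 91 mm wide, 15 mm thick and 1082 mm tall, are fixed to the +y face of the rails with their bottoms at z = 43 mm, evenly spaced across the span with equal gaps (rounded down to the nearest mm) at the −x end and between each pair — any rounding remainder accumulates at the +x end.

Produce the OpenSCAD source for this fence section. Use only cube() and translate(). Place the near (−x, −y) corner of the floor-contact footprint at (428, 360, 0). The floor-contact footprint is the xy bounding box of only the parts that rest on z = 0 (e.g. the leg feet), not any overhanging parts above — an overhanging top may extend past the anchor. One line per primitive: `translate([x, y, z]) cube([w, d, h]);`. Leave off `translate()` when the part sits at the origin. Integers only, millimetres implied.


translate([428, 360, 0]) cube([104, 104, 1260]);
translate([2659, 360, 0]) cube([104, 104, 1260]);
translate([532, 360, 219]) cube([2127, 104, 97]);
translate([532, 360, 1052]) cube([2127, 104, 97]);
translate([588, 464, 43]) cube([91, 15, 1082]);
translate([735, 464, 43]) cube([91, 15, 1082]);
translate([882, 464, 43]) cube([91, 15, 1082]);
translate([1029, 464, 43]) cube([91, 15, 1082]);
translate([1176, 464, 43]) cube([91, 15, 1082]);
translate([1323, 464, 43]) cube([91, 15, 1082]);
translate([1470, 464, 43]) cube([91, 15, 1082]);
translate([1617, 464, 43]) cube([91, 15, 1082]);
translate([1764, 464, 43]) cube([91, 15, 1082]);
translate([1911, 464, 43]) cube([91, 15, 1082]);
translate([2058, 464, 43]) cube([91, 15, 1082]);
translate([2205, 464, 43]) cube([91, 15, 1082]);
translate([2352, 464, 43]) cube([91, 15, 1082]);
translate([2499, 464, 43]) cube([91, 15, 1082]);


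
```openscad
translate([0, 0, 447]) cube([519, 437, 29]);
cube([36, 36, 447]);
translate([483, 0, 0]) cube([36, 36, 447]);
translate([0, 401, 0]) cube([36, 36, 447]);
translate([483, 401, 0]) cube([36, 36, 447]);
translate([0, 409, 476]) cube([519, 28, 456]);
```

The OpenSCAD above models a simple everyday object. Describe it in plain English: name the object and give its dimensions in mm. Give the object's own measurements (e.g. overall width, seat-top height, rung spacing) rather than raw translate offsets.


A chair. The seat is a 519×437×29 mm slab with its top at z = 476 mm, on four 36×36 mm corner legs (flush with the seat edges, standing on z = 0). A flat backrest 28 mm thick, 456 mm tall, spans the full seat width and rises from the seat top along its +y edge, rear face flush with the rear of the seat.


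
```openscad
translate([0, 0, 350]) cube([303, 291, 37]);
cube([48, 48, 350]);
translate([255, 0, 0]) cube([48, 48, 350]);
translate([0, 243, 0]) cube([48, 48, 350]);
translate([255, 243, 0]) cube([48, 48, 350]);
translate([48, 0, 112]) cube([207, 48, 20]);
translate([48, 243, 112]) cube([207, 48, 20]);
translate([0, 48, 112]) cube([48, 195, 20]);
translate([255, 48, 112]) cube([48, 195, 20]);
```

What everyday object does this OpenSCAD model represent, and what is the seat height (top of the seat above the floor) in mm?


A stool. The seat height is 387 mm.

A 303×291×37 slab at z = 350 on four corner posts — a stool. The seat top is 350 + 37 = 387 mm.


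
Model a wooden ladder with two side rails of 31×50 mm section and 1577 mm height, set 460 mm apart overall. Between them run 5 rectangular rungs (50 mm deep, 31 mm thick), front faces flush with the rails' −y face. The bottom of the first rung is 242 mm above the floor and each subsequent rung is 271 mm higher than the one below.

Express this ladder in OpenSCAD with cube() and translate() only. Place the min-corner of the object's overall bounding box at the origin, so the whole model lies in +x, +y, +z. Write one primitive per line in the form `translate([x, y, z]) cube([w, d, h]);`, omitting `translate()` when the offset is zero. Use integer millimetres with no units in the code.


cube([31, 50, 1577]);
translate([429, 0, 0]) cube([31, 50, 1577]);
translate([31, 0, 242]) cube([398, 50, 31]);
translate([31, 0, 513]) cube([398, 50, 31]);
translate([31, 0, 784]) cube([398, 50, 31]);
translate([31, 0, 1055]) cube([398, 50, 31]);
translate([31, 0, 1326]) cube([398, 50, 31]);


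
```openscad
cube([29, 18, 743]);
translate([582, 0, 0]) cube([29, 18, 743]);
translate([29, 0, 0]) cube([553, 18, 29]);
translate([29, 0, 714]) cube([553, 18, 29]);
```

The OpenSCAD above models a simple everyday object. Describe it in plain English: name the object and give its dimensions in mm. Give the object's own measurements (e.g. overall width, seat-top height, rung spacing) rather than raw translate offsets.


A rectangular picture frame lying in the x–z plane (depth along y). The opening is 553 mm wide (x) by 685 mm tall (z), surrounded by a border 29 mm wide on all four sides. The frame is 18 mm deep and is made of two full-height vertical stiles with two horizontal rails fitted between them.


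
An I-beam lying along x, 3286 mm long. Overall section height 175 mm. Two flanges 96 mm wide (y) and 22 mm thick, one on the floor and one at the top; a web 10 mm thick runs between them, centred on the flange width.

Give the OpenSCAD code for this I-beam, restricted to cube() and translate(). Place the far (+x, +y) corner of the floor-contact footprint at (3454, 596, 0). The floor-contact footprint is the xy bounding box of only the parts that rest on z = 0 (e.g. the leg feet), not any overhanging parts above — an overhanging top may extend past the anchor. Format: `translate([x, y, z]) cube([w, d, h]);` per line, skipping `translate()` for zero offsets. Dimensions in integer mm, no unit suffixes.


translate([168, 500, 0]) cube([3286, 96, 22]);
translate([168, 543, 22]) cube([3286, 10, 131]);
translate([168, 500, 153]) cube([3286, 96, 22]);


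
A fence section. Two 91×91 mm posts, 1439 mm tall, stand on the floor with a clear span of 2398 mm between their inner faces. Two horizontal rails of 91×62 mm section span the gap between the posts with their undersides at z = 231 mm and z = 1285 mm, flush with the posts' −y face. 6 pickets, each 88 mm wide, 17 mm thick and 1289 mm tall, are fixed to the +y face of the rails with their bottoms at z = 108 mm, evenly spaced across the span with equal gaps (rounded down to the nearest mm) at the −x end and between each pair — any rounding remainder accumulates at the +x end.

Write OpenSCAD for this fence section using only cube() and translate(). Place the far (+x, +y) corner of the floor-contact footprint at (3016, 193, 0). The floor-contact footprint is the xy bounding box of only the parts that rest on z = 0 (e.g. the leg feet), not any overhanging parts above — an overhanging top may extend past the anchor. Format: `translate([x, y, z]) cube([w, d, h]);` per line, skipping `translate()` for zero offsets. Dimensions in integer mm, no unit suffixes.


translate([436, 102, 0]) cube([91, 91, 1439]);
translate([2925, 102, 0]) cube([91, 91, 1439]);
translate([527, 102, 231]) cube([2398, 91, 62]);
translate([527, 102, 1285]) cube([2398, 91, 62]);
translate([794, 193, 108]) cube([88, 17, 1289]);
translate([1149, 193, 108]) cube([88, 17, 1289]);
translate([1504, 193, 108]) cube([88, 17, 1289]);
translate([1859, 193, 108]) cube([88, 17, 1289]);
translate([2214, 193, 108]) cube([88, 17, 1289]);
translate([2569, 193, 108]) cube([88, 17, 1289]);


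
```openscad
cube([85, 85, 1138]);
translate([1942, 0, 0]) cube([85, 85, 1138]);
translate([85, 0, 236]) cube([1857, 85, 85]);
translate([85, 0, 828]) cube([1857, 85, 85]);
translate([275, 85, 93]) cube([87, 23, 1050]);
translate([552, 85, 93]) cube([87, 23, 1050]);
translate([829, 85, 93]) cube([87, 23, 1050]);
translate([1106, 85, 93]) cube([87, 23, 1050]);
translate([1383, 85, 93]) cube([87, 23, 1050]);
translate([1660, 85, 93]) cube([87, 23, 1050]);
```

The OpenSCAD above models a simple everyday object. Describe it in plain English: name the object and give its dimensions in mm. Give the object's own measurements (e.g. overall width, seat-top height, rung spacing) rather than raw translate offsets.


A fence section. Two 85×85 mm posts, 1138 mm tall, stand on the floor with a clear span of 1857 mm between their inner faces. Two horizontal rails of 85×85 mm section span the gap between the posts with their undersides at z = 236 mm and z = 828 mm, flush with the posts' −y face. 6 pickets, each 87 mm wide, 23 mm thick and 1050 mm tall, are fixed to the +y face of the rails with their bottoms at z = 93 mm, spaced across the span with a 190 mm gap after the −x post and between neighbouring pickets, with 195 mm left before the +x post.


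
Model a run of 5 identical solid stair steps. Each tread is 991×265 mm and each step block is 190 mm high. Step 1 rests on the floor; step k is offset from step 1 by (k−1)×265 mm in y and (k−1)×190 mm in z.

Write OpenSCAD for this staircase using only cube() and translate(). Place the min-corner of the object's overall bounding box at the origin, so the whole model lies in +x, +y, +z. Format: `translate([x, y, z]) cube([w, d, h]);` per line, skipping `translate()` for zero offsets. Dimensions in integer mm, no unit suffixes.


cube([991, 265, 190]);
translate([0, 265, 190]) cube([991, 265, 190]);
translate([0, 530, 380]) cube([991, 265, 190]);
translate([0, 795, 570]) cube([991, 265, 190]);
translate([0, 1060, 760]) cube([991, 265, 190]);


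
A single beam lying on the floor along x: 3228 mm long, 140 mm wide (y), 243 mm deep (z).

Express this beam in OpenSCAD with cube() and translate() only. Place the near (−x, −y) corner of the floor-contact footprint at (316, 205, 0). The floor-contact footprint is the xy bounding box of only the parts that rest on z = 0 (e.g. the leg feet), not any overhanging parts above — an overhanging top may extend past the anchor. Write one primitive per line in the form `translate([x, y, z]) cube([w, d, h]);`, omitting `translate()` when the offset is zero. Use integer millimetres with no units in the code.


translate([316, 205, 0]) cube([3228, 140, 243]);


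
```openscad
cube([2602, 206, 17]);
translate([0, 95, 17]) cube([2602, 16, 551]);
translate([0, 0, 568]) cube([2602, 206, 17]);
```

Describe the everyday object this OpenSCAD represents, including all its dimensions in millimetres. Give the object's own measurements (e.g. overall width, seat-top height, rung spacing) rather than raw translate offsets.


An I-beam lying along x, 2602 mm long. Overall section height 585 mm. Two flanges 206 mm wide (y) and 17 mm thick, one on the floor and one at the top; a web 16 mm thick runs between them, centred on the flange width.


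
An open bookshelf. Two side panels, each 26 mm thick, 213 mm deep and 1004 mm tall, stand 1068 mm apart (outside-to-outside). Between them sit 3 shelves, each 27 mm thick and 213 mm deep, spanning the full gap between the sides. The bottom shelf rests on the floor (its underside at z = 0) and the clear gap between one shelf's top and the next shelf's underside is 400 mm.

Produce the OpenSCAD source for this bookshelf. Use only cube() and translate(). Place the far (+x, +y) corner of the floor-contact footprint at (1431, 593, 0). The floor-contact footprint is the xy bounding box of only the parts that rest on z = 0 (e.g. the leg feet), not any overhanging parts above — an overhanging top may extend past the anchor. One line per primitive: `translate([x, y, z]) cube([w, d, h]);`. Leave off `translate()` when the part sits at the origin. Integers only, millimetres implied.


translate([363, 380, 0]) cube([26, 213, 1004]);
translate([1405, 380, 0]) cube([26, 213, 1004]);
translate([389, 380, 0]) cube([1016, 213, 27]);
translate([389, 380, 427]) cube([1016, 213, 27]);
translate([389, 380, 854]) cube([1016, 213, 27]);


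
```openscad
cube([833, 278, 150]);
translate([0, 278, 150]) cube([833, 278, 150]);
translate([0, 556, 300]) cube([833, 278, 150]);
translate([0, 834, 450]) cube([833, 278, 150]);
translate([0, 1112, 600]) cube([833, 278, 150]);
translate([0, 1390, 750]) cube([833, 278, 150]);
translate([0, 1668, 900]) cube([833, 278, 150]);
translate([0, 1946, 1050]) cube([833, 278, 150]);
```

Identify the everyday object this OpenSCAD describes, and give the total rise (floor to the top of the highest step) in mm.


A staircase. The total rise is 1200 mm.

8 identical blocks, each offset up and back from the previous — a staircase. Each step is 150 mm tall and there are 8 of them, so the total rise is 8 × 150 = 1200 mm.


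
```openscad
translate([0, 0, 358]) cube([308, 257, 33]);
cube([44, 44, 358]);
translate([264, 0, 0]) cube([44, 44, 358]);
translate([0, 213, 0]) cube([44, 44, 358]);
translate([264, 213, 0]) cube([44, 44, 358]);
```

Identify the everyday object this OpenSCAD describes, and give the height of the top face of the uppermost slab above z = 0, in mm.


A stool. The seat height is 391 mm.

A 308×257×33 slab at z = 358 on four corner posts — a stool. The seat top is 358 + 33 = 391 mm.


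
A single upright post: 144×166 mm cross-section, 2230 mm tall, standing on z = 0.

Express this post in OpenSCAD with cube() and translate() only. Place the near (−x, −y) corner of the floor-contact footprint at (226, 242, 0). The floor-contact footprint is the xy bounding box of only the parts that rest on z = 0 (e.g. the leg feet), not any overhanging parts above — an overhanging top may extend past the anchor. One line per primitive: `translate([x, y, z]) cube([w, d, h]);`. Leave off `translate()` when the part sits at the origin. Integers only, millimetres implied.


translate([226, 242, 0]) cube([144, 166, 2230]);


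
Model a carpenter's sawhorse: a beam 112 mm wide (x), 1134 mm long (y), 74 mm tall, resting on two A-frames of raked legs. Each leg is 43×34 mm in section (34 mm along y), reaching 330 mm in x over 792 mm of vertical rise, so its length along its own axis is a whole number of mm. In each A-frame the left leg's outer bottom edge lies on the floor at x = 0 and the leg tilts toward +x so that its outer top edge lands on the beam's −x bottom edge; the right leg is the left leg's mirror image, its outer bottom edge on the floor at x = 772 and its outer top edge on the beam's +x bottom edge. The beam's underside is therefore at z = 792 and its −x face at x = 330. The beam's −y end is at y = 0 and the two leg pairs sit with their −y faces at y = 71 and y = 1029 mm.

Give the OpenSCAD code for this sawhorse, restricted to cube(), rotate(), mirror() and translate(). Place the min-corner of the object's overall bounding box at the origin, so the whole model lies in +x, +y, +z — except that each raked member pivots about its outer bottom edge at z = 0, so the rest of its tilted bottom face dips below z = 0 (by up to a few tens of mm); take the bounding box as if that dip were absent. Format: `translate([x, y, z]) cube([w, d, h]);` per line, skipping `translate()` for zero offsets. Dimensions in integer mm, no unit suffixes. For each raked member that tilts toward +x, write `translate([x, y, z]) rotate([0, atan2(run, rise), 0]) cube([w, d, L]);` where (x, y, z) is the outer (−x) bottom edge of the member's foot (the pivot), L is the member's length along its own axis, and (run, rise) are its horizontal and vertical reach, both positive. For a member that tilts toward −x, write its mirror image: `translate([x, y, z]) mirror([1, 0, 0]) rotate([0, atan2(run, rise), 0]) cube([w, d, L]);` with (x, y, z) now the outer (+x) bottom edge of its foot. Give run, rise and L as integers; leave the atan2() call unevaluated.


translate([330, 0, 792]) cube([112, 1134, 74]);
translate([0, 71, 0]) rotate([0, atan2(330, 792), 0]) cube([43, 34, 858]);
translate([772, 71, 0]) mirror([1, 0, 0]) rotate([0, atan2(330, 792), 0]) cube([43, 34, 858]);
translate([0, 1029, 0]) rotate([0, atan2(330, 792), 0]) cube([43, 34, 858]);
translate([772, 1029, 0]) mirror([1, 0, 0]) rotate([0, atan2(330, 792), 0]) cube([43, 34, 858]);


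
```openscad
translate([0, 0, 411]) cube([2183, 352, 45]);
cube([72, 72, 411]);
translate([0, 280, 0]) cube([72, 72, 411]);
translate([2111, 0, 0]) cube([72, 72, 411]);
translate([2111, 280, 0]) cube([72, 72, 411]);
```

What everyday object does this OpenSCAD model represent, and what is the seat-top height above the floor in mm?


A bench. The seat-top height is 456 mm.

A long slab on four corner posts — a bench. The slab sits at z = 411 with thickness 45, so the top is 411 + 45 = 456 mm.


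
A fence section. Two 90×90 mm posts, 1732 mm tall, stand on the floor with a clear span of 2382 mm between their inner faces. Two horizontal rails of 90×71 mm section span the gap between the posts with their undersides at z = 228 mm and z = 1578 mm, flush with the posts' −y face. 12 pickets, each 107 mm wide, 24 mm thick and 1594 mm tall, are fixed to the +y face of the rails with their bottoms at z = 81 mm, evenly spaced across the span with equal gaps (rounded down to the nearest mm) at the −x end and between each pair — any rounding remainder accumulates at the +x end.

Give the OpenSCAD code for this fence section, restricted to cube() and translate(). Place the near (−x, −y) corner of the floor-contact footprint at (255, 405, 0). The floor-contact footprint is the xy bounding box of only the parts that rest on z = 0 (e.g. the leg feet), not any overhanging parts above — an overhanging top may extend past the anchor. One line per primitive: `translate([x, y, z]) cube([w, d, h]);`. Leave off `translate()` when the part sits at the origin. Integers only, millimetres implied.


translate([255, 405, 0]) cube([90, 90, 1732]);
translate([2727, 405, 0]) cube([90, 90, 1732]);
translate([345, 405, 228]) cube([2382, 90, 71]);
translate([345, 405, 1578]) cube([2382, 90, 71]);
translate([429, 495, 81]) cube([107, 24, 1594]);
translate([620, 495, 81]) cube([107, 24, 1594]);
translate([811, 495, 81]) cube([107, 24, 1594]);
translate([1002, 495, 81]) cube([107, 24, 1594]);
translate([1193, 495, 81]) cube([107, 24, 1594]);
translate([1384, 495, 81]) cube([107, 24, 1594]);
translate([1575, 495, 81]) cube([107, 24, 1594]);
translate([1766, 495, 81]) cube([107, 24, 1594]);
translate([1957, 495, 81]) cube([107, 24, 1594]);
translate([2148, 495, 81]) cube([107, 24, 1594]);
translate([2339, 495, 81]) cube([107, 24, 1594]);
translate([2530, 495, 81]) cube([107, 24, 1594]);


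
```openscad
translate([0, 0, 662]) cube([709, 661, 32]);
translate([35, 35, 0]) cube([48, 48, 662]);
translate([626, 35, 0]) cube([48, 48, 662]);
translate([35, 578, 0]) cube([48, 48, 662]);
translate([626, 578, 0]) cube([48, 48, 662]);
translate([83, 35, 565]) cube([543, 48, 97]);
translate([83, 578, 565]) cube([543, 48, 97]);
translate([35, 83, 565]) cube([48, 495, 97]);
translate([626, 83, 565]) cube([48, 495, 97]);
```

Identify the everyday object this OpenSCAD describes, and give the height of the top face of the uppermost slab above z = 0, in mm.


A table. The table height is 694 mm.

A 709×661×32 slab sits at z = 662 on four 48 mm square posts — a table. The top surface is at 662 + 32 = 694 mm.


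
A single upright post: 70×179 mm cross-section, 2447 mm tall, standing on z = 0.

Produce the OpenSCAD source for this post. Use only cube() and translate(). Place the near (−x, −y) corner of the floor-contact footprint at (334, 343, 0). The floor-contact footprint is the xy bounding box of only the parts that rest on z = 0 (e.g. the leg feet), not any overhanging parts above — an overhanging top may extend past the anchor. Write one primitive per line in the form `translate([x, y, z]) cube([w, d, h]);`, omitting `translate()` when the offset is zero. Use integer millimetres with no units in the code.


translate([334, 343, 0]) cube([70, 179, 2447]);


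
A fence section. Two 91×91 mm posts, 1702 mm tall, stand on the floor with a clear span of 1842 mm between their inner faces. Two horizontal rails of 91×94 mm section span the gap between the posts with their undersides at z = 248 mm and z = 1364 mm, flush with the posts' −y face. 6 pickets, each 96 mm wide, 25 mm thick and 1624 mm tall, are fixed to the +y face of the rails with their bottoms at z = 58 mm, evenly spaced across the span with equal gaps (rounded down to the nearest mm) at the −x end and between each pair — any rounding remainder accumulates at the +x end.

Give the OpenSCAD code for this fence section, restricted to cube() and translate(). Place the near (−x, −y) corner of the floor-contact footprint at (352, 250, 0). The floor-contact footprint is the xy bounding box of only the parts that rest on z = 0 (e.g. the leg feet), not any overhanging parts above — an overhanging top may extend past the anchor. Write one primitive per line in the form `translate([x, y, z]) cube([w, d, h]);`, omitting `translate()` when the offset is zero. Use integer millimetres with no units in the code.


translate([352, 250, 0]) cube([91, 91, 1702]);
translate([2285, 250, 0]) cube([91, 91, 1702]);
translate([443, 250, 248]) cube([1842, 91, 94]);
translate([443, 250, 1364]) cube([1842, 91, 94]);
translate([623, 341, 58]) cube([96, 25, 1624]);
translate([899, 341, 58]) cube([96, 25, 1624]);
translate([1175, 341, 58]) cube([96, 25, 1624]);
translate([1451, 341, 58]) cube([96, 25, 1624]);
translate([1727, 341, 58]) cube([96, 25, 1624]);
translate([2003, 341, 58]) cube([96, 25, 1624]);


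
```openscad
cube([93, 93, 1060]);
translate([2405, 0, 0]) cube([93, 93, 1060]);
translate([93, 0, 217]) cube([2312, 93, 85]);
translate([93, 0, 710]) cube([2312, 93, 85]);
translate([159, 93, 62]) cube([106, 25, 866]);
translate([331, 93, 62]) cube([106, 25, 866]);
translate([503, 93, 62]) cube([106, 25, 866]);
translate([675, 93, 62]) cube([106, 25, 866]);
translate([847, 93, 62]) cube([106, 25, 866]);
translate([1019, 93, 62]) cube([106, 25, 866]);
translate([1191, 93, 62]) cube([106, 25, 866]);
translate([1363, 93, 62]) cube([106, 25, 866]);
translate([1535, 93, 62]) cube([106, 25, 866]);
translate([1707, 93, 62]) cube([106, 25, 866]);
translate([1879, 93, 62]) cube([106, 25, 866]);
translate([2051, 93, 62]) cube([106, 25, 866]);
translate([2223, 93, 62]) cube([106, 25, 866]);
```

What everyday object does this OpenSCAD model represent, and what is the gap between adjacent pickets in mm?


A fence section. The picket gap is 66 mm.

Two posts, two rails, 13 pickets — a fence section. Span 2312 mm holds 13 pickets of 106 mm with 14 equal gaps: ⌊(2312 − 13·106) / 14⌋ = 66 mm.


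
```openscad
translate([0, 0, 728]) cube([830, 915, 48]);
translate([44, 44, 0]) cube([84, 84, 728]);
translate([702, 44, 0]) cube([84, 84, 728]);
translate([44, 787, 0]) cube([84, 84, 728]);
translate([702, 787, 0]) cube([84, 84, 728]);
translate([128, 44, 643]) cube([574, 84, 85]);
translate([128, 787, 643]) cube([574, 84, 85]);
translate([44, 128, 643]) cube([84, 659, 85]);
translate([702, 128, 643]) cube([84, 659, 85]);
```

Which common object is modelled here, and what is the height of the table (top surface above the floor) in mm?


A table. The table height is 776 mm.

A 830×915×48 slab sits at z = 728 on four 84 mm square posts — a table. The top surface is at 728 + 48 = 776 mm.


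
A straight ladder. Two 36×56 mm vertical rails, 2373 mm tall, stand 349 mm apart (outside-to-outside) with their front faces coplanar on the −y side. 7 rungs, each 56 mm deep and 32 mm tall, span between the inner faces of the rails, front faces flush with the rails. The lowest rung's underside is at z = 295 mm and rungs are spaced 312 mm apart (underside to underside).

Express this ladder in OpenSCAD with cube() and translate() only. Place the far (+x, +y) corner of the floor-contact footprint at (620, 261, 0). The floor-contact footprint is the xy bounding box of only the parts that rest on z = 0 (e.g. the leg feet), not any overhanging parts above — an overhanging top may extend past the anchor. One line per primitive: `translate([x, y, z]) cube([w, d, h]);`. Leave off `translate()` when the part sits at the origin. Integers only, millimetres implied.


translate([271, 205, 0]) cube([36, 56, 2373]);
translate([584, 205, 0]) cube([36, 56, 2373]);
translate([307, 205, 295]) cube([277, 56, 32]);
translate([307, 205, 607]) cube([277, 56, 32]);
translate([307, 205, 919]) cube([277, 56, 32]);
translate([307, 205, 1231]) cube([277, 56, 32]);
translate([307, 205, 1543]) cube([277, 56, 32]);
translate([307, 205, 1855]) cube([277, 56, 32]);
translate([307, 205, 2167]) cube([277, 56, 32]);


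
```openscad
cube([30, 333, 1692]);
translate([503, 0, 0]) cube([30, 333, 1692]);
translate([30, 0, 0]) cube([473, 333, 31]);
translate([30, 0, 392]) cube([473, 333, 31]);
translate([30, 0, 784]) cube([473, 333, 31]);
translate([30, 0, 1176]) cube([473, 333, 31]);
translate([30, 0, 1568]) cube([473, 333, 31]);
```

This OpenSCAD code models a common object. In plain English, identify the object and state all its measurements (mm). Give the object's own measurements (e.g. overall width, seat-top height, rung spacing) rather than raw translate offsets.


An open bookshelf. Two side panels, each 30 mm thick, 333 mm deep and 1692 mm tall, stand 533 mm apart (outside-to-outside). Between them sit 5 shelves, each 31 mm thick and 333 mm deep, spanning the full gap between the sides. The bottom shelf rests on the floor (its underside at z = 0) and the clear gap between one shelf's top and the next shelf's underside is 361 mm.


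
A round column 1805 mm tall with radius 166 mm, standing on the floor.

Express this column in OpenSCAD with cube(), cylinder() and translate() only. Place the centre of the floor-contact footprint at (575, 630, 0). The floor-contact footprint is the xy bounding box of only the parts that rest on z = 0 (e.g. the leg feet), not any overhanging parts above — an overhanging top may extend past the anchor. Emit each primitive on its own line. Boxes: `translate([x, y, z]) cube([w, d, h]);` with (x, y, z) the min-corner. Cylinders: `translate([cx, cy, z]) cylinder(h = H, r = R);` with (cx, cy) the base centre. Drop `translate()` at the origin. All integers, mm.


translate([575, 630, 0]) cylinder(h = 1805, r = 166);


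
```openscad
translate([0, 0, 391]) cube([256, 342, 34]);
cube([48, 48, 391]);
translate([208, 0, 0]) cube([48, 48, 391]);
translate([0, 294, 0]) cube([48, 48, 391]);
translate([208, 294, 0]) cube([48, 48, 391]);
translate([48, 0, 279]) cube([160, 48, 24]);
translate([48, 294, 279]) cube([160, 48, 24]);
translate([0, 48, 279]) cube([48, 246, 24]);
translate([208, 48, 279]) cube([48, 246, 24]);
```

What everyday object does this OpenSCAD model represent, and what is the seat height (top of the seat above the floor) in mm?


A stool. The seat height is 425 mm.

A 256×342×34 slab at z = 391 on four corner posts — a stool. The seat top is 391 + 34 = 425 mm.


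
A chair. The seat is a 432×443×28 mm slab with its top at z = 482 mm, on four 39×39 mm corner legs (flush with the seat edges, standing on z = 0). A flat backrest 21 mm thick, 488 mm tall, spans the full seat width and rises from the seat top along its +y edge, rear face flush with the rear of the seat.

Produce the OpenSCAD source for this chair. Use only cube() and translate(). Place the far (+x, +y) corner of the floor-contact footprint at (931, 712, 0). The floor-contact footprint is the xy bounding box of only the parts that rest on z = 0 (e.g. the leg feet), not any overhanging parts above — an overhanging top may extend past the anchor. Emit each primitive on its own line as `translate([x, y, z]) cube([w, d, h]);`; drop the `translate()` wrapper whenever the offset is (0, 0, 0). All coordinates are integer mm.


translate([499, 269, 454]) cube([432, 443, 28]);
translate([499, 269, 0]) cube([39, 39, 454]);
translate([892, 269, 0]) cube([39, 39, 454]);
translate([499, 673, 0]) cube([39, 39, 454]);
translate([892, 673, 0]) cube([39, 39, 454]);
translate([499, 691, 482]) cube([432, 21, 488]);


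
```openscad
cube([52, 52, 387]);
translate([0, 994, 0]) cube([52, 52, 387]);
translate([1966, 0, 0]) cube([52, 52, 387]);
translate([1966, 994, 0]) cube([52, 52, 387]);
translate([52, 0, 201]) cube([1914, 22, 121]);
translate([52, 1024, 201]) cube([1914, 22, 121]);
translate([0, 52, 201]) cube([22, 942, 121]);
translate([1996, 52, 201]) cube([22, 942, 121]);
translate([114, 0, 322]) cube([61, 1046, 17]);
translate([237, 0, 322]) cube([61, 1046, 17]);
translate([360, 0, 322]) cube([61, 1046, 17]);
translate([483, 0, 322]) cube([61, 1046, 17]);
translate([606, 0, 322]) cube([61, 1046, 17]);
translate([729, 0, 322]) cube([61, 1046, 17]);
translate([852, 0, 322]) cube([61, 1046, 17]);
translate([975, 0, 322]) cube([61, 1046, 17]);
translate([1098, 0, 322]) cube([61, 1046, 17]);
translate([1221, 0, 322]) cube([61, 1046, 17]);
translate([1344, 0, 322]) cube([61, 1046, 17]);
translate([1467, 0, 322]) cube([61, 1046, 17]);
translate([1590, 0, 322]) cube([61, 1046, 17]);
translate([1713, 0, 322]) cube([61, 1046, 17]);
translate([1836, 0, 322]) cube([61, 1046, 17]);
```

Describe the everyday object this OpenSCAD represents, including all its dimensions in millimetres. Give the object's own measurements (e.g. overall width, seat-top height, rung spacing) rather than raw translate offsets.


A bed frame 2018 mm long (x) by 1046 mm wide (y). Four 52×52 mm corner posts, 387 mm tall, at the corners of the footprint. Four rails of 22 mm thickness and 121 mm height run between adjacent posts with their undersides at z = 201 mm, their outer faces flush with the outside of the frame (the two x-running rails run between the posts' inner faces; the two y-running rails run between the posts' inner faces). 15 slats, each 61 mm wide (x) and 17 mm thick, lie across the top of the two x-running rails, running the full 1046 mm width of the frame in y; along x they sit between the end posts with a 62 mm gap after the −x posts and between neighbouring slats, leaving 69 mm before the +x posts.


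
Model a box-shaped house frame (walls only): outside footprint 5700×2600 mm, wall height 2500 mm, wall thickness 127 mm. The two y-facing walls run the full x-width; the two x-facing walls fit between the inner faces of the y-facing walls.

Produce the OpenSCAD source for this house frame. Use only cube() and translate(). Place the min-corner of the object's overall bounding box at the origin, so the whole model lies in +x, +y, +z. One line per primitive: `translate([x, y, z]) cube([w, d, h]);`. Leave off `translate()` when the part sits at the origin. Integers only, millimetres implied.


cube([5700, 127, 2500]);
translate([0, 2473, 0]) cube([5700, 127, 2500]);
translate([0, 127, 0]) cube([127, 2346, 2500]);
translate([5573, 127, 0]) cube([127, 2346, 2500]);


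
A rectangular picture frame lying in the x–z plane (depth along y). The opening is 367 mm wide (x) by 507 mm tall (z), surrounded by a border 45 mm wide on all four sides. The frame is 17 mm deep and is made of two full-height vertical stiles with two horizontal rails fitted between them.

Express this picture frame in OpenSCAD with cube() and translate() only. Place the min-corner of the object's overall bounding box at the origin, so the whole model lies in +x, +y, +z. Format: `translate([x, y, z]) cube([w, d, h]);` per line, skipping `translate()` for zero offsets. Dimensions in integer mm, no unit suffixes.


cube([45, 17, 597]);
translate([412, 0, 0]) cube([45, 17, 597]);
translate([45, 0, 0]) cube([367, 17, 45]);
translate([45, 0, 552]) cube([367, 17, 45]);


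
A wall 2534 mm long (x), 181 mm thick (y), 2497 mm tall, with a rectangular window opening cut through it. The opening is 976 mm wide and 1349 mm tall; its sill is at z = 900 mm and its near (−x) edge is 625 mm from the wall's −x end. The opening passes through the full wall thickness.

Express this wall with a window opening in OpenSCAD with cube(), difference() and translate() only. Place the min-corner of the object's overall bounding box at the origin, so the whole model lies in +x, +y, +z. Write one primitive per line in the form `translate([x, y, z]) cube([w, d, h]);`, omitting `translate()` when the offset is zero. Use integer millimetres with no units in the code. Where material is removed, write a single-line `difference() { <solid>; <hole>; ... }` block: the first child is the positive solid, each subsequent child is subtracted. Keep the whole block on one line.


difference() { cube([2534, 181, 2497]); translate([625, 0, 900]) cube([976, 181, 1349]); }


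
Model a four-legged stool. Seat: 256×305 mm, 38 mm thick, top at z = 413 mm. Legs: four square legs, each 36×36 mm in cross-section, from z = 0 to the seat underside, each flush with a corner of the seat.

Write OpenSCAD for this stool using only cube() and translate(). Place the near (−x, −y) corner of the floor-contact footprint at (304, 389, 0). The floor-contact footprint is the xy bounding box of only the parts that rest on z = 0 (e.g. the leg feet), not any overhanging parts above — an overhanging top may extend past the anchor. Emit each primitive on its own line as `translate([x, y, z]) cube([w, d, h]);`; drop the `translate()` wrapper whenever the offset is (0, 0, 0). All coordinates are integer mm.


translate([304, 389, 375]) cube([256, 305, 38]);
translate([304, 389, 0]) cube([36, 36, 375]);
translate([524, 389, 0]) cube([36, 36, 375]);
translate([304, 658, 0]) cube([36, 36, 375]);
translate([524, 658, 0]) cube([36, 36, 375]);


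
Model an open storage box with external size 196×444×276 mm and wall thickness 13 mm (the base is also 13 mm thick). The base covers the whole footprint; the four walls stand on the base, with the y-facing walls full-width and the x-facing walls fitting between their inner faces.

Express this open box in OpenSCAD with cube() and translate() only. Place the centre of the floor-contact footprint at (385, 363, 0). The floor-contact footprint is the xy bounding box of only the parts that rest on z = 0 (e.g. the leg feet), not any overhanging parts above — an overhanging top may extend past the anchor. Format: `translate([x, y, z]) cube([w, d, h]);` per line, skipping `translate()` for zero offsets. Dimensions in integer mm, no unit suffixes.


translate([287, 141, 0]) cube([196, 444, 13]);
translate([287, 141, 13]) cube([196, 13, 263]);
translate([287, 572, 13]) cube([196, 13, 263]);
translate([287, 154, 13]) cube([13, 418, 263]);
translate([470, 154, 13]) cube([13, 418, 263]);


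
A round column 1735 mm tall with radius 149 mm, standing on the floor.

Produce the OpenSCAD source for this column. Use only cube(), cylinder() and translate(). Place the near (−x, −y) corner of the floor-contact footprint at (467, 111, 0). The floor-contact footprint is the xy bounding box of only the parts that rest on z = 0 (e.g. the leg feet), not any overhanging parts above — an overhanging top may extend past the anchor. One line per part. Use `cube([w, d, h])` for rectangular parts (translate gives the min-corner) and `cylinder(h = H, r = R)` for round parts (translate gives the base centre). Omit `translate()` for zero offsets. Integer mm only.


translate([616, 260, 0]) cylinder(h = 1735, r = 149);


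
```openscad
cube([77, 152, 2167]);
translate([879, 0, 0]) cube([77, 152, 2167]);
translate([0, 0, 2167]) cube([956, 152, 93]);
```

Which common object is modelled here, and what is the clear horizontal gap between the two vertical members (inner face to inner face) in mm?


A door frame. The clear opening width is 802 mm.

Two 2167 mm tall posts with a header on top — a door frame. The left jamb is 77 mm wide at x = 0; the right jamb starts at x = 879. The clear opening is 879 − 77 = 802 mm.


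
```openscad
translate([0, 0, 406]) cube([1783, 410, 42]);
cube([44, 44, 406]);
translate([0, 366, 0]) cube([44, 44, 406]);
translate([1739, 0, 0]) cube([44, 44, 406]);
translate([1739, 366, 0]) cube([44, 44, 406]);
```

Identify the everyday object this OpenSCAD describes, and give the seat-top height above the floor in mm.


A bench. The seat-top height is 448 mm.

A long slab on four corner posts — a bench. The slab sits at z = 406 with thickness 42, so the top is 406 + 42 = 448 mm.


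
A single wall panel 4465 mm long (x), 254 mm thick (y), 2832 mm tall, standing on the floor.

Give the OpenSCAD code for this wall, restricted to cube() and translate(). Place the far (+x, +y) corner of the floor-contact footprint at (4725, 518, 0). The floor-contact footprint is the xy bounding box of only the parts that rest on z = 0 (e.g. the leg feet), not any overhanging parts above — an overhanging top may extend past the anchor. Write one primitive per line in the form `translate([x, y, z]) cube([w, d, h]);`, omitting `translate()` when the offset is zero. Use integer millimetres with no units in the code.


translate([260, 264, 0]) cube([4465, 254, 2832]);


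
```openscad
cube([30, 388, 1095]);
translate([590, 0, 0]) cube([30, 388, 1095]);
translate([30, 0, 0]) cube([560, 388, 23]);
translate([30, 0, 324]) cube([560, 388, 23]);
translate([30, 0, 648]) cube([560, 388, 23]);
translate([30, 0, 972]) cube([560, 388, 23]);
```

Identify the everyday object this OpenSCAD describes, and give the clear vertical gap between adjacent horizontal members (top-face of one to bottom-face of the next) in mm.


A bookshelf. The clear shelf gap is 301 mm.

Two tall side panels with 4 horizontal boards between them — a bookshelf. The first two shelf undersides are at z = 0 and z = 324; with shelf thickness 23, the clear gap is 324 − 0 − 23 = 301 mm.


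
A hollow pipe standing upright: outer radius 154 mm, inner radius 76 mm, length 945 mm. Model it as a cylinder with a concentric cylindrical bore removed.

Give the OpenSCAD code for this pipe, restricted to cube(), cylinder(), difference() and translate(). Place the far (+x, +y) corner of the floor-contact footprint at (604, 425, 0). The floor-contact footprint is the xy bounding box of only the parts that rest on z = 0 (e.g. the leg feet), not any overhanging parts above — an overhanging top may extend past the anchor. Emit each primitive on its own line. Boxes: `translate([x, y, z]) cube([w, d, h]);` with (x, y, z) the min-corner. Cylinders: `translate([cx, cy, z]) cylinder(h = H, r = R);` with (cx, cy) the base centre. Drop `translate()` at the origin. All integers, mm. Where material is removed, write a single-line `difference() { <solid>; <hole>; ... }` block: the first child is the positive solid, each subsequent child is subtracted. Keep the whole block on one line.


difference() { translate([450, 271, 0]) cylinder(h = 945, r = 154); translate([450, 271, 0]) cylinder(h = 945, r = 76); }


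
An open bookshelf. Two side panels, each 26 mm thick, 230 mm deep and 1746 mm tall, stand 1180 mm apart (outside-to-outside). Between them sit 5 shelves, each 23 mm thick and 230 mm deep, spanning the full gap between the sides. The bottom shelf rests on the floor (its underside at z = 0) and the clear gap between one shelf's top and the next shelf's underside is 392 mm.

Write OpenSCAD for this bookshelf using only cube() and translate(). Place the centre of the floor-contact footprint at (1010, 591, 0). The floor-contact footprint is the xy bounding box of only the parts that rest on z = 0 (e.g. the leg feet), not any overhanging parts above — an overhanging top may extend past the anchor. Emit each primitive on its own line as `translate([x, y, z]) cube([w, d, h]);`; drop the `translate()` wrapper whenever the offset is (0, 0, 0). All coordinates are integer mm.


translate([420, 476, 0]) cube([26, 230, 1746]);
translate([1574, 476, 0]) cube([26, 230, 1746]);
translate([446, 476, 0]) cube([1128, 230, 23]);
translate([446, 476, 415]) cube([1128, 230, 23]);
translate([446, 476, 830]) cube([1128, 230, 23]);
translate([446, 476, 1245]) cube([1128, 230, 23]);
translate([446, 476, 1660]) cube([1128, 230, 23]);
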